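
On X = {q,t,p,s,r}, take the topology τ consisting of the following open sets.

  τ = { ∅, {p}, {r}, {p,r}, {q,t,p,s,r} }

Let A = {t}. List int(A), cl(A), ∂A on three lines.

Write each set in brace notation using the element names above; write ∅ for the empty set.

opens ⊆ A: ∅; union → int = ∅
complement {q,p,s,r}; its interior {p,r}; cl(A) = X∖{p,r} = {q,t,s}
boundary = {q,t,s} ∖ ∅ = {q,t,s}

int(A) = ∅
cl(A)  = {q,t,s}
∂A     = {q,t,s}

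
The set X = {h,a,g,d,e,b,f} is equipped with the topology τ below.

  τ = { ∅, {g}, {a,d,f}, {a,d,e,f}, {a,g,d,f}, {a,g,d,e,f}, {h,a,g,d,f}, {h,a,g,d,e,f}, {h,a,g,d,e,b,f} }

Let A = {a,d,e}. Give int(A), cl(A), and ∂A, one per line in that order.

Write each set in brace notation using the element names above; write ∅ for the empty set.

int(A) = ∅
cl(A)  = {h,a,d,e,b,f}
∂A     = {h,a,d,e,b,f}

U open, U⊆A: ∅. int(A) = ⋃ = ∅
X∖A={h,g,b,f}, int(X∖A)={g}, hence cl(A)={h,a,d,e,b,f}
∂A: remove int from cl → {h,a,d,e,b,f}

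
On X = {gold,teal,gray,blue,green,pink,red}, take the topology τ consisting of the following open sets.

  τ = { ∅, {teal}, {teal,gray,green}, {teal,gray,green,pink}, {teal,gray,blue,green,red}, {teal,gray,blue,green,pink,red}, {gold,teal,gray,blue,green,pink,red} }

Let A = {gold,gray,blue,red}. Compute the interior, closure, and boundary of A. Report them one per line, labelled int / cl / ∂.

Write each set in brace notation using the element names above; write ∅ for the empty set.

int(A) = ∅
cl(A)  = {gold,gray,blue,green,pink,red}
∂A     = {gold,gray,blue,green,pink,red}

U open, U⊆A: ∅. int(A) = ⋃ = ∅
X∖A={teal,green,pink}, int(X∖A)={teal}, hence cl(A)={gold,gray,blue,green,pink,red}
∂A: remove int from cl → {gold,gray,blue,green,pink,red}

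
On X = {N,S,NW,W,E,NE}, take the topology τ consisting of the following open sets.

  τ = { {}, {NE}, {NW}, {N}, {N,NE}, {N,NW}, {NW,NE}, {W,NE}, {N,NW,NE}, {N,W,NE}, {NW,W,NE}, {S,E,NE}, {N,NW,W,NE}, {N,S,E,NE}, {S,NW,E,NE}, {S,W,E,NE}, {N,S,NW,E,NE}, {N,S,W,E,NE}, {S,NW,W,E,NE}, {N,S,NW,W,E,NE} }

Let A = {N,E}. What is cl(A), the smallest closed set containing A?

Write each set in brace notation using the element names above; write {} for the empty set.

{N,S,E}

X∖A={S,NW,W,NE}, int(X∖A)={NW,W,NE}, hence cl(A)={N,S,E}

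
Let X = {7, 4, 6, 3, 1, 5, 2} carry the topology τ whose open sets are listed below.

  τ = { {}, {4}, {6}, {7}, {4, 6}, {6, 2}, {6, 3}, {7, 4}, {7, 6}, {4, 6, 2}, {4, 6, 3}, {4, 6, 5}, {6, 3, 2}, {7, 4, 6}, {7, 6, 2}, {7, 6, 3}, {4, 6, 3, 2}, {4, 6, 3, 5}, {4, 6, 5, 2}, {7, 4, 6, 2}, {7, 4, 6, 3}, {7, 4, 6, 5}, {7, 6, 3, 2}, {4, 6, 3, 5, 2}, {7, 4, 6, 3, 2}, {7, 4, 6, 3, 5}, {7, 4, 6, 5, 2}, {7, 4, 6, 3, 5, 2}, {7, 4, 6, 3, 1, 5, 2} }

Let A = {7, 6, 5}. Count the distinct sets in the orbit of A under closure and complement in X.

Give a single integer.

8

complement {4, 3, 1, 2}; its interior {4}; cl(A) = X∖{4} = {7, 6, 3, 1, 5, 2}
With k = closure, c = complement:
  1. A     = {7, 6, 5}
  2. kA    = {7, 6, 3, 1, 5, 2}
  3. cA    = {4, 3, 1, 2}
  4. ckA   = {4}
  5. kcA   = {4, 3, 1, 5, 2}
  6. kckA  = {4, 1, 5}
  7. ckcA  = {7, 6}
  8. ckckA = {7, 6, 3, 2}
k, c of each give nothing new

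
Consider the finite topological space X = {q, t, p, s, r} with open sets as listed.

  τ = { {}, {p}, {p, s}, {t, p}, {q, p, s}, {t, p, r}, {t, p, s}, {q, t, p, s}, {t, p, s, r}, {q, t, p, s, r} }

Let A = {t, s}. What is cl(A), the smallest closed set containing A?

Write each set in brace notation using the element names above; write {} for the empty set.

complement {q, p, r}; its interior {p}; cl(A) = X∖{p} = {q, t, s, r}

{q, t, s, r}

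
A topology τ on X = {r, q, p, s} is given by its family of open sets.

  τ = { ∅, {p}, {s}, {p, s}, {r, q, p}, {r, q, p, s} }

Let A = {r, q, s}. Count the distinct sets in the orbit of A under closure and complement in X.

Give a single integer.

4

cl via duality: int({p}) = {p}, so X∖{p} = {r, q, s}
Write k for closure, c for complement:
  1. A     = {r, q, s}
  2. cA    = {p}
  3. kcA   = {r, q, p}
  4. ckcA  = {s}
applying k or c yields no new set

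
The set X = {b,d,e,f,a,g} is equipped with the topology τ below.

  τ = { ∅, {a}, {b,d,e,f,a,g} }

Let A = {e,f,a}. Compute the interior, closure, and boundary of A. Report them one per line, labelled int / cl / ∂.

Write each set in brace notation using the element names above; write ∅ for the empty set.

interior: largest open inside A is {a} (from ∅, {a})
cl via duality: int({b,d,g}) = ∅, so X∖∅ = {b,d,e,f,a,g}
cl∖int = {b,d,e,f,g}

int(A) = {a}
cl(A)  = {b,d,e,f,a,g}
∂A     = {b,d,e,f,g}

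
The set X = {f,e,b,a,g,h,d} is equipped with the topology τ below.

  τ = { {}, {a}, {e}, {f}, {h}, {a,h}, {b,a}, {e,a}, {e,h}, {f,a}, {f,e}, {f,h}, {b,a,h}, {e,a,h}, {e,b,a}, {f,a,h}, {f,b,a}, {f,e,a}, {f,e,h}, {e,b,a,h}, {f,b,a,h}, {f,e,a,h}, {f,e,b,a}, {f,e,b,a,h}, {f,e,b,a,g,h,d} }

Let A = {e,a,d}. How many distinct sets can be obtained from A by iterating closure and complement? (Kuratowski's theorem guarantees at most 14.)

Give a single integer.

8

X∖A={f,b,g,h}, int(X∖A)={f,h}, hence cl(A)={e,b,a,g,d}
Orbit (k=closure, c=complement):
  1. A     = {e,a,d}
  2. kA    = {e,b,a,g,d}
  3. cA    = {f,b,g,h}
  4. ckA   = {f,h}
  5. kcA   = {f,b,g,h,d}
  6. kckA  = {f,g,h,d}
  7. ckcA  = {e,a}
  8. ckckA = {e,b,a}
(closed under both — stop)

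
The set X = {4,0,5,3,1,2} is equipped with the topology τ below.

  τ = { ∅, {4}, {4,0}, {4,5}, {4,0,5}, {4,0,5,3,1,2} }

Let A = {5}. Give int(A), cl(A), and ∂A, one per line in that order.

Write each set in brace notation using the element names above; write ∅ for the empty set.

int(A) = ∅
cl(A)  = {5,3,1,2}
∂A     = {5,3,1,2}

opens ⊆ A: ∅; union → int = ∅
complement {4,0,3,1,2}; its interior {4,0}; cl(A) = X∖{4,0} = {5,3,1,2}
boundary = {5,3,1,2} ∖ ∅ = {5,3,1,2}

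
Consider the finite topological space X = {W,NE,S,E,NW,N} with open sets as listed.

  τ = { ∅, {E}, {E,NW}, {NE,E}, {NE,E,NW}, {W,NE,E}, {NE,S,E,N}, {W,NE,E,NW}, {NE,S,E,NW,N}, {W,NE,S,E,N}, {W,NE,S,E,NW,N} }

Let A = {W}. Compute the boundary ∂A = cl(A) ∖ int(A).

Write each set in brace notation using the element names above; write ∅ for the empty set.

{W}

U open, U⊆A: ∅. int(A) = ⋃ = ∅
X∖A={NE,S,E,NW,N}, int(X∖A)={NE,S,E,NW,N}, hence cl(A)={W}
∂A: remove int from cl → {W}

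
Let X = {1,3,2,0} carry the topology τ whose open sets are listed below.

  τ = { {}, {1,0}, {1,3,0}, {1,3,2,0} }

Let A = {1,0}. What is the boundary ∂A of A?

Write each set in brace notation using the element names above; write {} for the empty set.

interior: largest open inside A is {1,0} (from {}, {1,0})
cl via duality: int({3,2}) = {}, so X∖{} = {1,3,2,0}
cl∖int = {3,2}

{3,2}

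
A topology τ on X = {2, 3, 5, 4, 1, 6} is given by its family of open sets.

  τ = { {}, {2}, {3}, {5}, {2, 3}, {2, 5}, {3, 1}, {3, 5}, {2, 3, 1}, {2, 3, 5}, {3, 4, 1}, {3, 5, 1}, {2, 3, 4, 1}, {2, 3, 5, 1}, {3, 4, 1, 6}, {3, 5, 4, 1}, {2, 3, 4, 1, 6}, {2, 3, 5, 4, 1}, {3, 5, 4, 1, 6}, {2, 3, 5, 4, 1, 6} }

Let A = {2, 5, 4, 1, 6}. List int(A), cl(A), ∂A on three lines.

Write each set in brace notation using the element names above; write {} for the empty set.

int(A) = {2, 5}
cl(A)  = {2, 5, 4, 1, 6}
∂A     = {4, 1, 6}

opens ⊆ A: {}, {2}, {5}, {2, 5}; union → int = {2, 5}
complement {3}; its interior {3}; cl(A) = X∖{3} = {2, 5, 4, 1, 6}
boundary = {2, 5, 4, 1, 6} ∖ {2, 5} = {4, 1, 6}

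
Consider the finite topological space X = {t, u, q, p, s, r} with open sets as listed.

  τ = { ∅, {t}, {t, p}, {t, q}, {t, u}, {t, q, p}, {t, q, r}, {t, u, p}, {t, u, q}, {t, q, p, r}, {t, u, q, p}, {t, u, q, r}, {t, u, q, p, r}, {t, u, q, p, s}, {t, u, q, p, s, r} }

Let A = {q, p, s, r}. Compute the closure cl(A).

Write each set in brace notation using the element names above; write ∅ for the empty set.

cl via duality: int({t, u}) = {t, u}, so X∖{t, u} = {q, p, s, r}

{q, p, s, r}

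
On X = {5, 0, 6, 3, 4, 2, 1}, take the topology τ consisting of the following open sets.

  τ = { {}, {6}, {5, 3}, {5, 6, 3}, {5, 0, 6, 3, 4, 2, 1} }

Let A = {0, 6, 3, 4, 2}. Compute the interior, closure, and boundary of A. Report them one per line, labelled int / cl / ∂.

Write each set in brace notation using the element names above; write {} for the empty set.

int(A) = {6}
cl(A)  = {5, 0, 6, 3, 4, 2, 1}
∂A     = {5, 0, 3, 4, 2, 1}

opens ⊆ A: {}, {6}; union → int = {6}
complement {5, 1}; its interior {}; cl(A) = X∖{} = {5, 0, 6, 3, 4, 2, 1}
boundary = {5, 0, 6, 3, 4, 2, 1} ∖ {6} = {5, 0, 3, 4, 2, 1}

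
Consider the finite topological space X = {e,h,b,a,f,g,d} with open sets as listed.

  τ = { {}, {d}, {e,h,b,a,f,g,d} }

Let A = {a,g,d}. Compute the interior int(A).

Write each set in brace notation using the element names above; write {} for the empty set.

{d}

open subsets of A: {}, {d}; so int(A) = {d}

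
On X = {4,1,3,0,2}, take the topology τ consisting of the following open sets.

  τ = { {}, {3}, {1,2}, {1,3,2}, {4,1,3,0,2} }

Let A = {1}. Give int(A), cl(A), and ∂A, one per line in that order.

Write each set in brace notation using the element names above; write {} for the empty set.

int(A) = {}
cl(A)  = {4,1,0,2}
∂A     = {4,1,0,2}

open subsets of A: {}; so int(A) = {}
closure: X∖int(X∖A) = X∖{3} = {4,1,0,2}
∂A = {4,1,0,2} minus {} = {4,1,0,2}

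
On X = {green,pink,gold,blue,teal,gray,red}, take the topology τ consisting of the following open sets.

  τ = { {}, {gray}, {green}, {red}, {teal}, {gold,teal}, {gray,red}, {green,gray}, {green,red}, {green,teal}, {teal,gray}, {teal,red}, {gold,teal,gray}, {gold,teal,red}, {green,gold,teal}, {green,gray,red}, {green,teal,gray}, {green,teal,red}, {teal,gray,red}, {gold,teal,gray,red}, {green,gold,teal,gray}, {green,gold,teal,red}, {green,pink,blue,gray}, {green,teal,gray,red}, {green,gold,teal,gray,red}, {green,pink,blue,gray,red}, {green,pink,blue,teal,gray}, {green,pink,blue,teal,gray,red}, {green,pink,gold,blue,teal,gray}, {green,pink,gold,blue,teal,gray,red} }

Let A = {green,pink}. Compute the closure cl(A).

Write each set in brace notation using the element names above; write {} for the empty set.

closure: X∖int(X∖A) = X∖{gold,teal,gray,red} = {green,pink,blue}

{green,pink,blue}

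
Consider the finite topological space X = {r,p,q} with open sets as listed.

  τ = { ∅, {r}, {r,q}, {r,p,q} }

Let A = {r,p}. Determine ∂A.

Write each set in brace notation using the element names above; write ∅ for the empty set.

opens ⊆ A: ∅, {r}; union → int = {r}
complement {q}; its interior ∅; cl(A) = X∖∅ = {r,p,q}
boundary = {r,p,q} ∖ {r} = {p,q}

{p,q}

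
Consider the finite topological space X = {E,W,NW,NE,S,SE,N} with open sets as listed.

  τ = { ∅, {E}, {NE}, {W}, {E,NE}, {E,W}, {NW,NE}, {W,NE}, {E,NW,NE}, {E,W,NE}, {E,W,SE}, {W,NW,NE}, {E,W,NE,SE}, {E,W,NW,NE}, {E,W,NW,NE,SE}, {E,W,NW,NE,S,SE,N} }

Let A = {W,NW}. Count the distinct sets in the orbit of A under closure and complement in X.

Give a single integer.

X∖A={E,NE,S,SE,N}, int(X∖A)={E,NE}, hence cl(A)={W,NW,S,SE,N}
Orbit (k=closure, c=complement):
  1. A     = {W,NW}
  2. kA    = {W,NW,S,SE,N}
  3. cA    = {E,NE,S,SE,N}
  4. ckA   = {E,NE}
  5. kcA   = {E,NW,NE,S,SE,N}
  6. ckcA  = {W}
  7. kckcA = {W,S,SE,N}
  8. ckckcA = {E,NW,NE}
(closed under both — stop)

8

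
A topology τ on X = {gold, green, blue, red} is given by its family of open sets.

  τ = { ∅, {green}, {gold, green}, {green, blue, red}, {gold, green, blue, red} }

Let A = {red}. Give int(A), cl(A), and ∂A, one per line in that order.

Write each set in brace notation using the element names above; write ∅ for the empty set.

open subsets of A: ∅; so int(A) = ∅
closure: X∖int(X∖A) = X∖{gold, green} = {blue, red}
∂A = {blue, red} minus ∅ = {blue, red}

int(A) = ∅
cl(A)  = {blue, red}
∂A     = {blue, red}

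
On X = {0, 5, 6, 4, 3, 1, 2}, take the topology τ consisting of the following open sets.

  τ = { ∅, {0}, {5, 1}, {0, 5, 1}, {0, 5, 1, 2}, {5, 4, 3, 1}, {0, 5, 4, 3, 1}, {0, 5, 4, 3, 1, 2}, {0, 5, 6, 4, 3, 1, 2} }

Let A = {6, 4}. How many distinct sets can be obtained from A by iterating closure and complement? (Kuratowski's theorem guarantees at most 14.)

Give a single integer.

closure: X∖int(X∖A) = X∖{0, 5, 1, 2} = {6, 4, 3}
Let k=closure and c=complement:
  1. A     = {6, 4}
  2. kA    = {6, 4, 3}
  3. cA    = {0, 5, 3, 1, 2}
  4. ckA   = {0, 5, 1, 2}
  5. kcA   = {0, 5, 6, 4, 3, 1, 2}
  6. ckcA  = ∅
— saturated at 6

6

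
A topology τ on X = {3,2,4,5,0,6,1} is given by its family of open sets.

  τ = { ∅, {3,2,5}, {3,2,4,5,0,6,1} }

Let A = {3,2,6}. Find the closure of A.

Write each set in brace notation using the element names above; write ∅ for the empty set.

cl via duality: int({4,5,0,1}) = ∅, so X∖∅ = {3,2,4,5,0,6,1}

{3,2,4,5,0,6,1}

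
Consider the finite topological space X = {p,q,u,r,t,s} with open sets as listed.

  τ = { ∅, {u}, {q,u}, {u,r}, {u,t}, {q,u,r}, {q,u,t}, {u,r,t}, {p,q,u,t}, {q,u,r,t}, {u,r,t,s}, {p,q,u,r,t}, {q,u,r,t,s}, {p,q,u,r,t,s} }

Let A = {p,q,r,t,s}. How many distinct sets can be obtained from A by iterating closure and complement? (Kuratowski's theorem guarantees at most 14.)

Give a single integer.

complement {u}; its interior {u}; cl(A) = X∖{u} = {p,q,r,t,s}
With k = closure, c = complement:
  1. A     = {p,q,r,t,s}
  2. cA    = {u}
  3. kcA   = {p,q,u,r,t,s}
  4. ckcA  = ∅
k, c of each give nothing new

4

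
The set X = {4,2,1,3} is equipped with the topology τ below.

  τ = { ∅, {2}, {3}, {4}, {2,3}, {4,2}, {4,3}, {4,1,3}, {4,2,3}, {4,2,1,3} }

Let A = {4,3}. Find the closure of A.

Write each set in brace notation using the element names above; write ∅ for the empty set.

complement {2,1}; its interior {2}; cl(A) = X∖{2} = {4,1,3}

{4,1,3}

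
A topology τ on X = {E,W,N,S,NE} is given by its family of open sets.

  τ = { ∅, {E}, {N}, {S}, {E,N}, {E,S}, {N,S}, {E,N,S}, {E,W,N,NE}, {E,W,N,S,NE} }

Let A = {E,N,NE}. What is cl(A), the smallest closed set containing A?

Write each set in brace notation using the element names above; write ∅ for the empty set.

complement {W,S}; its interior {S}; cl(A) = X∖{S} = {E,W,N,NE}

{E,W,N,NE}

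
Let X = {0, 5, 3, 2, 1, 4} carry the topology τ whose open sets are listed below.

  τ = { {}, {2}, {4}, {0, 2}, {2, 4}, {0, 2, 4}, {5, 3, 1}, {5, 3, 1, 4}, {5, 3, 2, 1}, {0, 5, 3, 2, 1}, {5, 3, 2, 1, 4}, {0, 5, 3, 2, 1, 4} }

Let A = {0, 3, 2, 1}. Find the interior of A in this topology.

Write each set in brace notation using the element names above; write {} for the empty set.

U open, U⊆A: {}, {2}, {0, 2}. int(A) = ⋃ = {0, 2}

{0, 2}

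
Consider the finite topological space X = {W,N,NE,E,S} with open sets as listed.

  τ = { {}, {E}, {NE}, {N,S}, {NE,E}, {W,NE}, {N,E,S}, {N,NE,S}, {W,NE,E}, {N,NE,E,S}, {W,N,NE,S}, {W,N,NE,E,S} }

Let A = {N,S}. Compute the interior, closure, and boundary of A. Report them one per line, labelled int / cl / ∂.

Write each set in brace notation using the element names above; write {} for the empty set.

int(A) = {N,S}
cl(A)  = {N,S}
∂A     = {}

opens ⊆ A: {}, {N,S}; union → int = {N,S}
complement {W,NE,E}; its interior {W,NE,E}; cl(A) = X∖{W,NE,E} = {N,S}
boundary = {N,S} ∖ {N,S} = {}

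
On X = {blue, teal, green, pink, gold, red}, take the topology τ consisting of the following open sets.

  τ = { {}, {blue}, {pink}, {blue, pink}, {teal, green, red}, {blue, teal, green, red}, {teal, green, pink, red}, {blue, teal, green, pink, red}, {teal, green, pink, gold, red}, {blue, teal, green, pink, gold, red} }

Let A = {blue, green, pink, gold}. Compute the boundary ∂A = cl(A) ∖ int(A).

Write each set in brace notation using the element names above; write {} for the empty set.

U open, U⊆A: {}, {pink}, {blue}, {blue, pink}. int(A) = ⋃ = {blue, pink}
X∖A={teal, red}, int(X∖A)={}, hence cl(A)={blue, teal, green, pink, gold, red}
∂A: remove int from cl → {teal, green, gold, red}

{teal, green, gold, red}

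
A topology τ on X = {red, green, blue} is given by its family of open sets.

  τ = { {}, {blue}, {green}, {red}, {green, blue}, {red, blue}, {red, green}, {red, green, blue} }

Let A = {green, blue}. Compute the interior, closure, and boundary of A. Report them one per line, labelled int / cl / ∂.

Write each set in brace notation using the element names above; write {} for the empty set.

opens ⊆ A: {}, {green}, {blue}, {green, blue}; union → int = {green, blue}
complement {red}; its interior {red}; cl(A) = X∖{red} = {green, blue}
boundary = {green, blue} ∖ {green, blue} = {}

int(A) = {green, blue}
cl(A)  = {green, blue}
∂A     = {}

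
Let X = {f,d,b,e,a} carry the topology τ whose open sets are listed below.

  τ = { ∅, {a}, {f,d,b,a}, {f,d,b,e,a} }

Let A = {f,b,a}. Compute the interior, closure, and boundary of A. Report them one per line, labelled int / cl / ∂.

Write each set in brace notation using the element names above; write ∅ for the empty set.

int(A) = {a}
cl(A)  = {f,d,b,e,a}
∂A     = {f,d,b,e}

open subsets of A: ∅, {a}; so int(A) = {a}
closure: X∖int(X∖A) = X∖∅ = {f,d,b,e,a}
∂A = {f,d,b,e,a} minus {a} = {f,d,b,e}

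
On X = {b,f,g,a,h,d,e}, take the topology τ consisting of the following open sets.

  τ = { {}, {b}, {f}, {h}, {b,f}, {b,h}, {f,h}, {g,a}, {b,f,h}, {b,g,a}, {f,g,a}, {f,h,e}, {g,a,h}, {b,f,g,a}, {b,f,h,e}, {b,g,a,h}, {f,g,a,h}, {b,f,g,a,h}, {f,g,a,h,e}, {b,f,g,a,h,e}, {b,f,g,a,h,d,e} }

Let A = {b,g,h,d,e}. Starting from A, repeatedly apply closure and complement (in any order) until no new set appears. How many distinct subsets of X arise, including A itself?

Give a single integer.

10

closure: X∖int(X∖A) = X∖{f} = {b,g,a,h,d,e}
Let k=closure and c=complement:
  1. A     = {b,g,h,d,e}
  2. kA    = {b,g,a,h,d,e}
  3. cA    = {f,a}
  4. ckA   = {f}
  5. kcA   = {f,g,a,d,e}
  6. kckA  = {f,d,e}
  7. ckcA  = {b,h}
  8. ckckA = {b,g,a,h}
  9. kckcA = {b,h,d,e}
  10. ckckcA = {f,g,a}
— saturated at 10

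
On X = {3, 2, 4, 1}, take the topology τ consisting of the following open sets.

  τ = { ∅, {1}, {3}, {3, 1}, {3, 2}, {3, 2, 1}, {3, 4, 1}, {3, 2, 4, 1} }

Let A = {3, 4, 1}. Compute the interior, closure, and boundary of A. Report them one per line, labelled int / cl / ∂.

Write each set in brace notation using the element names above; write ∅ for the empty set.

U open, U⊆A: ∅, {3}, {1}, {3, 1}, {3, 4, 1}. int(A) = ⋃ = {3, 4, 1}
X∖A={2}, int(X∖A)=∅, hence cl(A)={3, 2, 4, 1}
∂A: remove int from cl → {2}

int(A) = {3, 4, 1}
cl(A)  = {3, 2, 4, 1}
∂A     = {2}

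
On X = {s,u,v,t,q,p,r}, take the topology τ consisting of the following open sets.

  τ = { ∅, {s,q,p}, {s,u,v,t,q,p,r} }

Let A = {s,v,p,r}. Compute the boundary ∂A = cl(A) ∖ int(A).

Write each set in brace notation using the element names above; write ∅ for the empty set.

{s,u,v,t,q,p,r}

opens ⊆ A: ∅; union → int = ∅
complement {u,t,q}; its interior ∅; cl(A) = X∖∅ = {s,u,v,t,q,p,r}
boundary = {s,u,v,t,q,p,r} ∖ ∅ = {s,u,v,t,q,p,r}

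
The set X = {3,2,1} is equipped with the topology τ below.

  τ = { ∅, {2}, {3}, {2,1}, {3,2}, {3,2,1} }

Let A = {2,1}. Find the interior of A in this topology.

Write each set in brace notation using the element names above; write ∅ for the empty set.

{2,1}

open subsets of A: ∅, {2}, {2,1}; so int(A) = {2,1}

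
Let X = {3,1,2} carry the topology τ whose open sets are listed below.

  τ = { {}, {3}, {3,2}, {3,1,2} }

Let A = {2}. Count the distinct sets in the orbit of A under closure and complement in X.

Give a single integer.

closure: X∖int(X∖A) = X∖{3} = {1,2}
Let k=closure and c=complement:
  1. A     = {2}
  2. kA    = {1,2}
  3. cA    = {3,1}
  4. ckA   = {3}
  5. kcA   = {3,1,2}
  6. ckcA  = {}
— saturated at 6

6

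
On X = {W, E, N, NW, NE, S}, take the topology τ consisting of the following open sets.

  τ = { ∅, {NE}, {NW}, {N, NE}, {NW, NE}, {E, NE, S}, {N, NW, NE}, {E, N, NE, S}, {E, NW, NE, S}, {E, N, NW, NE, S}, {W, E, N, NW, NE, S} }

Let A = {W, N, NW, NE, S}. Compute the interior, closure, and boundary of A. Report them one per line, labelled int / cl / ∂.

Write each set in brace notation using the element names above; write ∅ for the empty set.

int(A) = {N, NW, NE}
cl(A)  = {W, E, N, NW, NE, S}
∂A     = {W, E, S}

opens ⊆ A: ∅, {NW}, {NE}, {NW, NE}, {N, NE}, {N, NW, NE}; union → int = {N, NW, NE}
complement {E}; its interior ∅; cl(A) = X∖∅ = {W, E, N, NW, NE, S}
boundary = {W, E, N, NW, NE, S} ∖ {N, NW, NE} = {W, E, S}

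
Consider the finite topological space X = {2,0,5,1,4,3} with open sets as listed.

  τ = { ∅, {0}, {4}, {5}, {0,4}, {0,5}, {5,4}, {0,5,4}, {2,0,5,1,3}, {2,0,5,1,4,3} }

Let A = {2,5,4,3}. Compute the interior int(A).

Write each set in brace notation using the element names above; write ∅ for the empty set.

{5,4}

interior: largest open inside A is {5,4} (from ∅, {4}, {5}, {5,4})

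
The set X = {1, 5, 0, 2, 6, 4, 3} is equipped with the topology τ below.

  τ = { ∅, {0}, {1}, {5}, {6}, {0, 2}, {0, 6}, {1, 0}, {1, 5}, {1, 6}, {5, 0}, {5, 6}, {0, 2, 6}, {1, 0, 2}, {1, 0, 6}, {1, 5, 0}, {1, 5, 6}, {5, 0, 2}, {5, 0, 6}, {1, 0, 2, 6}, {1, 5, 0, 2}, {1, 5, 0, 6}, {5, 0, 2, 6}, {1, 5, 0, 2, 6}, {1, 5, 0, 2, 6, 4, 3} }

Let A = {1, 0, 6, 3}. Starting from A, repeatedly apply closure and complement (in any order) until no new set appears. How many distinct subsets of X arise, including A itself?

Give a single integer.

8

complement {5, 2, 4}; its interior {5}; cl(A) = X∖{5} = {1, 0, 2, 6, 4, 3}
With k = closure, c = complement:
  1. A     = {1, 0, 6, 3}
  2. kA    = {1, 0, 2, 6, 4, 3}
  3. cA    = {5, 2, 4}
  4. ckA   = {5}
  5. kcA   = {5, 2, 4, 3}
  6. kckA  = {5, 4, 3}
  7. ckcA  = {1, 0, 6}
  8. ckckA = {1, 0, 2, 6}
k, c of each give nothing new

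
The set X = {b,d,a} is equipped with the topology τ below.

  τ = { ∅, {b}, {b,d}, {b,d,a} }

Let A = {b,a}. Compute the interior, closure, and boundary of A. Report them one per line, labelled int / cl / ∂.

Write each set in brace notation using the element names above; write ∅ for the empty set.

int(A) = {b}
cl(A)  = {b,d,a}
∂A     = {d,a}

interior: largest open inside A is {b} (from ∅, {b})
cl via duality: int({d}) = ∅, so X∖∅ = {b,d,a}
cl∖int = {d,a}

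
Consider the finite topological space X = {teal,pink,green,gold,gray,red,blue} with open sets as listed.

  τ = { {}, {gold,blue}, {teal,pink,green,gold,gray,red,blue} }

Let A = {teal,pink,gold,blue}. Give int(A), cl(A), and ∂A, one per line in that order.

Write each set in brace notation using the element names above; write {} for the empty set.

interior: largest open inside A is {gold,blue} (from {}, {gold,blue})
cl via duality: int({green,gray,red}) = {}, so X∖{} = {teal,pink,green,gold,gray,red,blue}
cl∖int = {teal,pink,green,gray,red}

int(A) = {gold,blue}
cl(A)  = {teal,pink,green,gold,gray,red,blue}
∂A     = {teal,pink,green,gray,red}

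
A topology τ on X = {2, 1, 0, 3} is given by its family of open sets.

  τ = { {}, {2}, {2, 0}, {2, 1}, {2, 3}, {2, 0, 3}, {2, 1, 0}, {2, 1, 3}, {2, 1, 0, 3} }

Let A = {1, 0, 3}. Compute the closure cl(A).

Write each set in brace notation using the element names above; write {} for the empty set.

complement {2}; its interior {2}; cl(A) = X∖{2} = {1, 0, 3}

{1, 0, 3}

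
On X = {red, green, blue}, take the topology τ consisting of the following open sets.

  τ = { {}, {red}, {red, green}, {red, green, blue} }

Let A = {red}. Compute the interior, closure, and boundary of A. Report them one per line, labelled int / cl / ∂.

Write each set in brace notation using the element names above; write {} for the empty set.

interior: largest open inside A is {red} (from {}, {red})
cl via duality: int({green, blue}) = {}, so X∖{} = {red, green, blue}
cl∖int = {green, blue}

int(A) = {red}
cl(A)  = {red, green, blue}
∂A     = {green, blue}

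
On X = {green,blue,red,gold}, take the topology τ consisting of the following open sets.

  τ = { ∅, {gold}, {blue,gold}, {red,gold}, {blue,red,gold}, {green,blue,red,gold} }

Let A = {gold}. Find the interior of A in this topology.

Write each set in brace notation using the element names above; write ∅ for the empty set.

{gold}

opens ⊆ A: ∅, {gold}; union → int = {gold}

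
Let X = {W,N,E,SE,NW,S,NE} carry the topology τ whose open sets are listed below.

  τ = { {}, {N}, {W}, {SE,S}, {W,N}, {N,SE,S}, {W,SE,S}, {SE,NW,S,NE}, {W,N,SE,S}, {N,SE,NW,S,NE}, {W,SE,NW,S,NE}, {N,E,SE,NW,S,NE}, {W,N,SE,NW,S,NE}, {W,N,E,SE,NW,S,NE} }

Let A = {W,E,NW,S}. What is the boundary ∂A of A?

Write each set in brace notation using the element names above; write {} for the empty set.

interior: largest open inside A is {W} (from {}, {W})
cl via duality: int({N,SE,NE}) = {N}, so X∖{N} = {W,E,SE,NW,S,NE}
cl∖int = {E,SE,NW,S,NE}

{E,SE,NW,S,NE}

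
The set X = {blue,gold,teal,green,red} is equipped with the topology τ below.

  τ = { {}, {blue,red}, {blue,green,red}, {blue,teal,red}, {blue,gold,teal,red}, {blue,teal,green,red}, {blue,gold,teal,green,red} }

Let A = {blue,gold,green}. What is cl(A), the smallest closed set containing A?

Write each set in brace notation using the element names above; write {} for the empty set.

X∖A={teal,red}, int(X∖A)={}, hence cl(A)={blue,gold,teal,green,red}

{blue,gold,teal,green,red}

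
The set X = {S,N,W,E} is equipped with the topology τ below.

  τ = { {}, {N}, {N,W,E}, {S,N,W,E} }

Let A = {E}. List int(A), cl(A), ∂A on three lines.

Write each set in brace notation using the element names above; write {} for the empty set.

U open, U⊆A: {}. int(A) = ⋃ = {}
X∖A={S,N,W}, int(X∖A)={N}, hence cl(A)={S,W,E}
∂A: remove int from cl → {S,W,E}

int(A) = {}
cl(A)  = {S,W,E}
∂A     = {S,W,E}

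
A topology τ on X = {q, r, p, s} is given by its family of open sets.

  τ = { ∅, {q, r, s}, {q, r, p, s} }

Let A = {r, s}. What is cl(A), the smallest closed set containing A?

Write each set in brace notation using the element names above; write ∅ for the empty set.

X∖A={q, p}, int(X∖A)=∅, hence cl(A)={q, r, p, s}

{q, r, p, s}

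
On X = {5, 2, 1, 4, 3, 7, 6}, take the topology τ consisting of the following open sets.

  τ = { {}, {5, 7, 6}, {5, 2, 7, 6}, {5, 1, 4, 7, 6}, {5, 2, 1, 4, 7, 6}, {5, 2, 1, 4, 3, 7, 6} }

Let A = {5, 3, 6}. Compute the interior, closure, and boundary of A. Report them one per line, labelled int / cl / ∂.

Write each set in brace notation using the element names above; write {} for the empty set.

opens ⊆ A: {}; union → int = {}
complement {2, 1, 4, 7}; its interior {}; cl(A) = X∖{} = {5, 2, 1, 4, 3, 7, 6}
boundary = {5, 2, 1, 4, 3, 7, 6} ∖ {} = {5, 2, 1, 4, 3, 7, 6}

int(A) = {}
cl(A)  = {5, 2, 1, 4, 3, 7, 6}
∂A     = {5, 2, 1, 4, 3, 7, 6}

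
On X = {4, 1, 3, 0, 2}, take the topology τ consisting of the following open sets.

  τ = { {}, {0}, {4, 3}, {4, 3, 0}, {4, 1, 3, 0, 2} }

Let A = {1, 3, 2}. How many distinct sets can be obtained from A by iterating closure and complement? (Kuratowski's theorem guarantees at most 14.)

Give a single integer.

cl via duality: int({4, 0}) = {0}, so X∖{0} = {4, 1, 3, 2}
Write k for closure, c for complement:
  1. A     = {1, 3, 2}
  2. kA    = {4, 1, 3, 2}
  3. cA    = {4, 0}
  4. ckA   = {0}
  5. kcA   = {4, 1, 3, 0, 2}
  6. kckA  = {1, 0, 2}
  7. ckcA  = {}
  8. ckckA = {4, 3}
applying k or c yields no new set

8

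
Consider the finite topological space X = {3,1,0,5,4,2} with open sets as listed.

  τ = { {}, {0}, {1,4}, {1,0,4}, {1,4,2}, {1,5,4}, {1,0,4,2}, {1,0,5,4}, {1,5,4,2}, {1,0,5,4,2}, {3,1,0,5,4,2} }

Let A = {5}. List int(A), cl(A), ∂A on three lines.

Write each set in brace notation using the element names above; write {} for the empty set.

int(A) = {}
cl(A)  = {3,5}
∂A     = {3,5}

interior: largest open inside A is {} (from {})
cl via duality: int({3,1,0,4,2}) = {1,0,4,2}, so X∖{1,0,4,2} = {3,5}
cl∖int = {3,5}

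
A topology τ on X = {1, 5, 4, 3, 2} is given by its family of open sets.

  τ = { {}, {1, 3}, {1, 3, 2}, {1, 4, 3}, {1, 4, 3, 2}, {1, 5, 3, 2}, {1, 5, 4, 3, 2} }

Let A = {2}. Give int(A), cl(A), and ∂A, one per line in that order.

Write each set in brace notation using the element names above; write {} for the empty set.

interior: largest open inside A is {} (from {})
cl via duality: int({1, 5, 4, 3}) = {1, 4, 3}, so X∖{1, 4, 3} = {5, 2}
cl∖int = {5, 2}

int(A) = {}
cl(A)  = {5, 2}
∂A     = {5, 2}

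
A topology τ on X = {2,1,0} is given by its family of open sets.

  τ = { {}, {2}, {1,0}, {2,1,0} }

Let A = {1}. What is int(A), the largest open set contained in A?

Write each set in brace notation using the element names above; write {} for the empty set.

opens ⊆ A: {}; union → int = {}

{}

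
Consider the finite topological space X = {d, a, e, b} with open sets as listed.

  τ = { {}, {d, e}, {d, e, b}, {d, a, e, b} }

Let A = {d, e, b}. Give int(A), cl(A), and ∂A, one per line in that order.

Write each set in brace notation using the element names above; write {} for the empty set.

interior: largest open inside A is {d, e, b} (from {}, {d, e}, {d, e, b})
cl via duality: int({a}) = {}, so X∖{} = {d, a, e, b}
cl∖int = {a}

int(A) = {d, e, b}
cl(A)  = {d, a, e, b}
∂A     = {a}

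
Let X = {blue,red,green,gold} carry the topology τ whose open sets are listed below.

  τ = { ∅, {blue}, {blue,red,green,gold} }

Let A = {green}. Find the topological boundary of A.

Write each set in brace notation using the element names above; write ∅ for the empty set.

U open, U⊆A: ∅. int(A) = ⋃ = ∅
X∖A={blue,red,gold}, int(X∖A)={blue}, hence cl(A)={red,green,gold}
∂A: remove int from cl → {red,green,gold}

{red,green,gold}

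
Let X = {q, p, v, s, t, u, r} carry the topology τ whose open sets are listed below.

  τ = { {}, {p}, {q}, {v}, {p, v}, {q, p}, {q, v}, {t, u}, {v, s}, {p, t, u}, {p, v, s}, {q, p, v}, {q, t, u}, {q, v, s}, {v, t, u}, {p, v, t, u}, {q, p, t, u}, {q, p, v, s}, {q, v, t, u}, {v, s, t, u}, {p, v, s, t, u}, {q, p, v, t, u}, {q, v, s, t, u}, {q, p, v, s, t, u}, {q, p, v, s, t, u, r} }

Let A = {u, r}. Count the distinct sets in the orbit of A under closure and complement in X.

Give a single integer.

8

X∖A={q, p, v, s, t}, int(X∖A)={q, p, v, s}, hence cl(A)={t, u, r}
Orbit (k=closure, c=complement):
  1. A     = {u, r}
  2. kA    = {t, u, r}
  3. cA    = {q, p, v, s, t}
  4. ckA   = {q, p, v, s}
  5. kcA   = {q, p, v, s, t, u, r}
  6. kckA  = {q, p, v, s, r}
  7. ckcA  = {}
  8. ckckA = {t, u}
(closed under both — stop)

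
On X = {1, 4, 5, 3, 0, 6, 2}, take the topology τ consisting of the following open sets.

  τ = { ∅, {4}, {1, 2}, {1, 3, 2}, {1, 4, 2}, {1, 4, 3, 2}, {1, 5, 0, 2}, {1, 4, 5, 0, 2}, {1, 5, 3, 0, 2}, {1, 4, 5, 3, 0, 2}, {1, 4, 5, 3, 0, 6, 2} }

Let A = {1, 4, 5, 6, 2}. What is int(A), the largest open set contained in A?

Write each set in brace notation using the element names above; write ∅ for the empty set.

{1, 4, 2}

opens ⊆ A: ∅, {4}, {1, 2}, {1, 4, 2}; union → int = {1, 4, 2}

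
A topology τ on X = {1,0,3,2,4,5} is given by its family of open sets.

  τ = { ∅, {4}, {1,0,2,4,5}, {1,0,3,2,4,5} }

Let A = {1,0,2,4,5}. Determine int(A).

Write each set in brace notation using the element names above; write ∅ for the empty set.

{1,0,2,4,5}

open subsets of A: ∅, {4}, {1,0,2,4,5}; so int(A) = {1,0,2,4,5}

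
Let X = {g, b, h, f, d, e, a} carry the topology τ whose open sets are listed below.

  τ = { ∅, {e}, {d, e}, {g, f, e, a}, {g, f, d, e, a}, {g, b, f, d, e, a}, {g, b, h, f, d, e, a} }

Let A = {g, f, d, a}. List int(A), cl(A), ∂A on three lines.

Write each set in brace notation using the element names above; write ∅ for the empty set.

open subsets of A: ∅; so int(A) = ∅
closure: X∖int(X∖A) = X∖{e} = {g, b, h, f, d, a}
∂A = {g, b, h, f, d, a} minus ∅ = {g, b, h, f, d, a}

int(A) = ∅
cl(A)  = {g, b, h, f, d, a}
∂A     = {g, b, h, f, d, a}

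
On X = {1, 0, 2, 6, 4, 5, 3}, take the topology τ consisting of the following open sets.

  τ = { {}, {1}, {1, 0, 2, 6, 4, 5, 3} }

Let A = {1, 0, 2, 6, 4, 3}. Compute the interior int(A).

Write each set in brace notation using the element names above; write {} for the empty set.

U open, U⊆A: {}, {1}. int(A) = ⋃ = {1}

{1}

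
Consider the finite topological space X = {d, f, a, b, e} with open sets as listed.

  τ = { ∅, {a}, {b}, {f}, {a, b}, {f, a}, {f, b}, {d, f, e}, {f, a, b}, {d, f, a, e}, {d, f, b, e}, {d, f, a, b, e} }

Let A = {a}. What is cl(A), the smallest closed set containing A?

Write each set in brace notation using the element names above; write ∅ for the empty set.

X∖A={d, f, b, e}, int(X∖A)={d, f, b, e}, hence cl(A)={a}

{a}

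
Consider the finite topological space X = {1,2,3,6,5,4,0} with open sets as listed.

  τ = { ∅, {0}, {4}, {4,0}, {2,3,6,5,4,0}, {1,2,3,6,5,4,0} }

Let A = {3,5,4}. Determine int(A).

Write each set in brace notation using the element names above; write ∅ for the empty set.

{4}

interior: largest open inside A is {4} (from ∅, {4})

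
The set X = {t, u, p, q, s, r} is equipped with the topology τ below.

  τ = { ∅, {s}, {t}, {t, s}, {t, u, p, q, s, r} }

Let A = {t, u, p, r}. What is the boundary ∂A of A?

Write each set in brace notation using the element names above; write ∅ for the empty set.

{u, p, q, r}

U open, U⊆A: ∅, {t}. int(A) = ⋃ = {t}
X∖A={q, s}, int(X∖A)={s}, hence cl(A)={t, u, p, q, r}
∂A: remove int from cl → {u, p, q, r}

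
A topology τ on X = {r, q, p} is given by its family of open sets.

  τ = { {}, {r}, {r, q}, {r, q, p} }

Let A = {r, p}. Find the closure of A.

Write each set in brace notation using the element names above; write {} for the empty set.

X∖A={q}, int(X∖A)={}, hence cl(A)={r, q, p}

{r, q, p}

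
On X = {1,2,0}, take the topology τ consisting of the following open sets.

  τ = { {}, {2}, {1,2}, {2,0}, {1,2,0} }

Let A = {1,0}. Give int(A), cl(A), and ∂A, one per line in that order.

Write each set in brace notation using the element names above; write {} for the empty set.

int(A) = {}
cl(A)  = {1,0}
∂A     = {1,0}

open subsets of A: {}; so int(A) = {}
closure: X∖int(X∖A) = X∖{2} = {1,0}
∂A = {1,0} minus {} = {1,0}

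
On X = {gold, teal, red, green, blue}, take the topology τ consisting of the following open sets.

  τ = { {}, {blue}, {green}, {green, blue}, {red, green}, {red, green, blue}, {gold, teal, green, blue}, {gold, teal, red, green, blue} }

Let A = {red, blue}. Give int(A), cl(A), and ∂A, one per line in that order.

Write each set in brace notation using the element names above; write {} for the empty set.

open subsets of A: {}, {blue}; so int(A) = {blue}
closure: X∖int(X∖A) = X∖{green} = {gold, teal, red, blue}
∂A = {gold, teal, red, blue} minus {blue} = {gold, teal, red}

int(A) = {blue}
cl(A)  = {gold, teal, red, blue}
∂A     = {gold, teal, red}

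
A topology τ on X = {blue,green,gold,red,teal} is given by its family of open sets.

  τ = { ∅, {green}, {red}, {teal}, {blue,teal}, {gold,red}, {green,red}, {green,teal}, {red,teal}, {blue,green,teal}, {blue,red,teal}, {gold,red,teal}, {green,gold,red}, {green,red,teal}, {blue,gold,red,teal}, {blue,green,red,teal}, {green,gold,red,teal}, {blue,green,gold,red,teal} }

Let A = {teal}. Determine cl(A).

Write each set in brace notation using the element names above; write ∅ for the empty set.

complement {blue,green,gold,red}; its interior {green,gold,red}; cl(A) = X∖{green,gold,red} = {blue,teal}

{blue,teal}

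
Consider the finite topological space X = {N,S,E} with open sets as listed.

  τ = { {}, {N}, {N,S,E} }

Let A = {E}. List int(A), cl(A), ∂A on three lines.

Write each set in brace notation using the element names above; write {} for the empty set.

int(A) = {}
cl(A)  = {S,E}
∂A     = {S,E}

U open, U⊆A: {}. int(A) = ⋃ = {}
X∖A={N,S}, int(X∖A)={N}, hence cl(A)={S,E}
∂A: remove int from cl → {S,E}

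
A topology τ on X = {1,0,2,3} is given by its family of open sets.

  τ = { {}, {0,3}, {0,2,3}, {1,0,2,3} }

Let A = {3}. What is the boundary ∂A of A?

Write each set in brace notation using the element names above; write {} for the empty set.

opens ⊆ A: {}; union → int = {}
complement {1,0,2}; its interior {}; cl(A) = X∖{} = {1,0,2,3}
boundary = {1,0,2,3} ∖ {} = {1,0,2,3}

{1,0,2,3}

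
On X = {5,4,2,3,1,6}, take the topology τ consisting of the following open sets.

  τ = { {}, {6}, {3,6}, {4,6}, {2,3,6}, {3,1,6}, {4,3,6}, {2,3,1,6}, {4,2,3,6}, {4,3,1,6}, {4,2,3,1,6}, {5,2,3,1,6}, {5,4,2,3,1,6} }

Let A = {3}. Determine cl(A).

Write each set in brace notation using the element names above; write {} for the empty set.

{5,2,3,1}

complement {5,4,2,1,6}; its interior {4,6}; cl(A) = X∖{4,6} = {5,2,3,1}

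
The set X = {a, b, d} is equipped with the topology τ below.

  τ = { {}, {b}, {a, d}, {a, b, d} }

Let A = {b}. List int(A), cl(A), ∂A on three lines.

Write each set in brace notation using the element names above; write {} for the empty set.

open subsets of A: {}, {b}; so int(A) = {b}
closure: X∖int(X∖A) = X∖{a, d} = {b}
∂A = {b} minus {b} = {}

int(A) = {b}
cl(A)  = {b}
∂A     = {}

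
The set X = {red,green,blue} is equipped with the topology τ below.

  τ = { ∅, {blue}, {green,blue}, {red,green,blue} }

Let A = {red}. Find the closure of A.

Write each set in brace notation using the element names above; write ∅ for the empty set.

closure: X∖int(X∖A) = X∖{green,blue} = {red}

{red}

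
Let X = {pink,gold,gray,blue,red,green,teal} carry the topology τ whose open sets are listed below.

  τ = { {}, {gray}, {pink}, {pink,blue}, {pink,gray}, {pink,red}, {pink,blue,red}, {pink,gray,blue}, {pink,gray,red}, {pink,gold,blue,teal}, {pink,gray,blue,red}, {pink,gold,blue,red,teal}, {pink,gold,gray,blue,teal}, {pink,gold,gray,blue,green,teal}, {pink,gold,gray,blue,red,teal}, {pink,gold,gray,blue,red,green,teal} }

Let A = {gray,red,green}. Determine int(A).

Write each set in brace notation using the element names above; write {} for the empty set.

open subsets of A: {}, {gray}; so int(A) = {gray}

{gray}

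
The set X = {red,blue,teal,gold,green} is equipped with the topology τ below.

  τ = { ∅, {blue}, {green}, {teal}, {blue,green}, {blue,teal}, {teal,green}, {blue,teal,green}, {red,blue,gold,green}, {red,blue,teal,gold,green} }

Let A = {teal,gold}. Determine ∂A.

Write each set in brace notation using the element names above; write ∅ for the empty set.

{red,gold}

interior: largest open inside A is {teal} (from ∅, {teal})
cl via duality: int({red,blue,green}) = {blue,green}, so X∖{blue,green} = {red,teal,gold}
cl∖int = {red,gold}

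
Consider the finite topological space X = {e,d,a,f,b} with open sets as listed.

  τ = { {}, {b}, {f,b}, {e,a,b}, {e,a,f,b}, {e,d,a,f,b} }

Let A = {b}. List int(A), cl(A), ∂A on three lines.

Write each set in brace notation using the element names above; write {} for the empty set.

int(A) = {b}
cl(A)  = {e,d,a,f,b}
∂A     = {e,d,a,f}

opens ⊆ A: {}, {b}; union → int = {b}
complement {e,d,a,f}; its interior {}; cl(A) = X∖{} = {e,d,a,f,b}
boundary = {e,d,a,f,b} ∖ {b} = {e,d,a,f}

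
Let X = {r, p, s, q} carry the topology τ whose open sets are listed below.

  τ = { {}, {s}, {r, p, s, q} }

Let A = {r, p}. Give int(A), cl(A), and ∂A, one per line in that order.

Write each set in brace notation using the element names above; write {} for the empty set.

int(A) = {}
cl(A)  = {r, p, q}
∂A     = {r, p, q}

interior: largest open inside A is {} (from {})
cl via duality: int({s, q}) = {s}, so X∖{s} = {r, p, q}
cl∖int = {r, p, q}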